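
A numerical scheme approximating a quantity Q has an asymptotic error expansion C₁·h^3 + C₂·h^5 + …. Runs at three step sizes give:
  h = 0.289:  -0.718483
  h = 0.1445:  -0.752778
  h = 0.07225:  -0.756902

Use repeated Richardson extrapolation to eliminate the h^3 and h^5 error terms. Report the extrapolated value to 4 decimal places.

First eliminate the h^3 term (factor 2^3 = 8):
  B₁ = (8·(-0.752778) − (-0.718483))/7 = -0.757677
  B₂ = (8·(-0.756902) − (-0.752778))/7 = -0.757491
Then eliminate the h^5 term (factor 2^5 = 32):
  (32·(-0.757491) − (-0.757677))/31 = -0.757485

-0.7575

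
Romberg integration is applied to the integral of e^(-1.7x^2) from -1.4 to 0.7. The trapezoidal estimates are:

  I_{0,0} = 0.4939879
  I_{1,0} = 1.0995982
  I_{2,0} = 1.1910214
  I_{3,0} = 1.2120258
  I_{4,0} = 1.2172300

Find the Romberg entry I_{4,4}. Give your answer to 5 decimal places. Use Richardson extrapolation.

1.21896

Richardson extrapolation on the trapezoidal column (denominator 4−1=3):
I_{1,1} = 1.0995982 + (1.0995982 − 0.4939879)/3 = 1.3014683
I_{2,1} = (4·1.1910214 − 1.0995982) / 3 = 1.2214958
I_{3,1} = 1.2120258 + (1.2120258 − 1.1910214)/3 = 1.2190273
I_{4,1} = (4·1.2172300 − 1.2120258) / 3 = 1.2189647
I_{2,2} = 1.2214958 + (1.2214958 − 1.3014683)/15 = 1.2161643
I_{3,2} = 1.2190273 + (1.2190273 − 1.2214958)/15 = 1.2188627
I_{4,2} = 1.2189647 + (1.2189647 − 1.2190273)/15 = 1.2189605
I_{3,3} = (64·1.2188627 − 1.2161643) / 63 = 1.2189055
I_{4,3} = 1.2189605 + (1.2189605 − 1.2188627)/63 = 1.2189621
I_{4,4} = (256·1.2189621 − 1.2189055) / 255 = 1.2189623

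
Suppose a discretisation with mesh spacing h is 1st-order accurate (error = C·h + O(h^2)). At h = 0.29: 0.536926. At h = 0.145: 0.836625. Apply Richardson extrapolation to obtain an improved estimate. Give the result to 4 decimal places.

1.1363

The leading error scales as h; refining by a factor of 2 reduces it by 2^1 = 2.
Extrapolated value = (2·A(h/2) − A(h)) / (2 − 1)
= (2·0.836625 − 0.536926) / 1
= 1.136324 / 1 = 1.136324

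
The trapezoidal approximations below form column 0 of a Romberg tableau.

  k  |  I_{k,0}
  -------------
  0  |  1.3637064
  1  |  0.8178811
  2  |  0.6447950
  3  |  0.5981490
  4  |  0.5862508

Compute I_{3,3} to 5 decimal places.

0.58228

I_{1,1} = (4·0.8178811 − 1.3637064) / 3 = 0.6359393
I_{2,1} = (4·0.6447950 − 0.8178811) / 3 = 0.5870996
I_{3,1} = (4·0.5981490 − 0.6447950) / 3 = 0.5826003
I_{2,2} = (16·0.5870996 − 0.6359393) / 15 = 0.5838436
I_{3,2} = (16·0.5826003 − 0.5870996) / 15 = 0.5823003
I_{3,3} = (64·0.5823003 − 0.5838436) / 63 = 0.5822758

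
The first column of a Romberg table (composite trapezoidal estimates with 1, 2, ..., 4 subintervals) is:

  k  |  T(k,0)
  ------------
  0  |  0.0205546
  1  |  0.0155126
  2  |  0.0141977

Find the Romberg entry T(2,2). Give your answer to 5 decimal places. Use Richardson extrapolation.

0.01375

Richardson extrapolation on the trapezoidal column (denominator 4−1=3):
T(1,1) = (4·0.0155126 − 0.0205546) / 3 = 0.0138319
T(2,1) = (4·0.0141977 − 0.0155126) / 3 = 0.0137594
T(2,2) = 0.0137594 + (0.0137594 − 0.0138319)/15 = 0.0137546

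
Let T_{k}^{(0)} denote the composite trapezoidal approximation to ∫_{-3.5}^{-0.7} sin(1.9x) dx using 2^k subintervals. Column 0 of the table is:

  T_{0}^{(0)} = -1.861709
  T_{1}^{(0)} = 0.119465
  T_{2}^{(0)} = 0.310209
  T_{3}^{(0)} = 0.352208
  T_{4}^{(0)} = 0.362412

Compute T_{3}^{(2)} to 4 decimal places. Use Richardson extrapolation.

T_{2}^{(1)} = 0.310209 + (0.310209 − 0.119465)/3 = 0.373790
T_{3}^{(1)} = (4·0.352208 − 0.310209) / 3 = 0.366208
T_{3}^{(2)} = (16·0.366208 − 0.373790) / 15 = 0.365703

0.3657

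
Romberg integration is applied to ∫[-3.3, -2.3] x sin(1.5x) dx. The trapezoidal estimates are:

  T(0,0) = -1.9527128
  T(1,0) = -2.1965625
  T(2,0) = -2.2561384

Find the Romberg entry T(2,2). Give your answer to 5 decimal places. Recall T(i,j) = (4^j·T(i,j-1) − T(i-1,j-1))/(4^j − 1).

Richardson extrapolation on the trapezoidal column (denominator 4−1=3):
T(1,1) = -2.1965625 + (-2.1965625 − (-1.9527128))/3 = -2.2778457
T(2,1) = -2.2561384 + (-2.2561384 − (-2.1965625))/3 = -2.2759970
T(2,2) = (16·(-2.2759970) − (-2.2778457)) / 15 = -2.2758738
(Column j=1 coincides with Simpson's rule on the same nodes.)

-2.27587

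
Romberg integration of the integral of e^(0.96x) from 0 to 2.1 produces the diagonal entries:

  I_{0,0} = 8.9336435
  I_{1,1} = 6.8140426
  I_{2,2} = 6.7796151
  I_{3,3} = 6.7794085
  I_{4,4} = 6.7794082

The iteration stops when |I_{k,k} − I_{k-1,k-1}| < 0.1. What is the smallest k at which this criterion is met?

|I_{1,1} − I_{0,0}| = 2.1196009 ≥ 0.1
|I_{2,2} − I_{1,1}| = 0.0344275 < 0.1

k = 2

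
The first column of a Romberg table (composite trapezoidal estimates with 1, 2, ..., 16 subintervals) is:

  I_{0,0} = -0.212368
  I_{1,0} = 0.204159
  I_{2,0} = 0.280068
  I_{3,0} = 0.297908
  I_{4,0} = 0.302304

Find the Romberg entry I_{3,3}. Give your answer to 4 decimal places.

Richardson extrapolation on the trapezoidal column (denominator 4−1=3):
I_{1,1} = (4·0.204159 − (-0.212368)) / 3 = 0.343001
I_{2,1} = 0.280068 + (0.280068 − 0.204159)/3 = 0.305371
I_{3,1} = (4·0.297908 − 0.280068) / 3 = 0.303855
I_{2,2} = 0.305371 + (0.305371 − 0.343001)/15 = 0.302862
I_{3,2} = 0.303855 + (0.303855 − 0.305371)/15 = 0.303754
I_{3,3} = 0.303754 + (0.303754 − 0.302862)/63 = 0.303768

0.3038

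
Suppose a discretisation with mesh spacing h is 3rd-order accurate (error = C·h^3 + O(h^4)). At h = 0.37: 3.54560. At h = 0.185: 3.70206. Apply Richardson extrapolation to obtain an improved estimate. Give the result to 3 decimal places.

The leading error scales as h^3; refining by a factor of 2 reduces it by 2^3 = 8.
Extrapolated value = (8·A(h/2) − A(h)) / (8 − 1)
= (8·3.70206 − 3.54560) / 7
= 26.07088 / 7 = 3.72441

3.724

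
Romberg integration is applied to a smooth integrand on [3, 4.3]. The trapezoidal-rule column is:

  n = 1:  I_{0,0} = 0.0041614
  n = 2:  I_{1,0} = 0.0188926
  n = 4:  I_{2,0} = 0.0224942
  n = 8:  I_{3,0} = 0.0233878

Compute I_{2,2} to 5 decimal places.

Richardson extrapolation on the trapezoidal column (denominator 4−1=3):
I_{1,1} = 0.0188926 + (0.0188926 − 0.0041614)/3 = 0.0238030
I_{2,1} = 0.0224942 + (0.0224942 − 0.0188926)/3 = 0.0236947
I_{2,2} = (16·0.0236947 − 0.0238030) / 15 = 0.0236875

0.02369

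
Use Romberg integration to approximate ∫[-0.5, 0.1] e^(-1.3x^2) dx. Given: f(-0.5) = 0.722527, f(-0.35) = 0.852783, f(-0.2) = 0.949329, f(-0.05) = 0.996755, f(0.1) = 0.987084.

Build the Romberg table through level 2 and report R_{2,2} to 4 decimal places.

0.5503

R_{0,0} (trapezoid, 1 panel, h=0.6000): 0.512883
R_{1,0} (trapezoid, 2 panels, h=0.3000): 0.541240
R_{2,0} (trapezoid, 4 panels, h=0.1500): 0.548051
R_{1,1} = 0.541240 + (0.541240 − 0.512883)/3 = 0.550692
R_{2,1} = 0.548051 + (0.548051 − 0.541240)/3 = 0.550321
R_{2,2} = 0.550321 + (0.550321 − 0.550692)/15 = 0.550296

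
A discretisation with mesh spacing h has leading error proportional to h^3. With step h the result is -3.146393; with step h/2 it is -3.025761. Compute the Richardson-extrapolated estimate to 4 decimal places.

Extrapolated value = (8·A(h/2) − A(h)) / (8 − 1)
= (8·(-3.025761) − (-3.146393)) / 7
= -21.059695 / 7 = -3.008528

-3.0085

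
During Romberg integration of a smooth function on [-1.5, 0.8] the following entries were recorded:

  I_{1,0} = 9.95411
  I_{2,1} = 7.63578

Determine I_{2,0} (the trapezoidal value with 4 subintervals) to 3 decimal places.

From I_{2,1} = (4·I_{2,0} − I_{1,0})/3, solve for I_{2,0}:
4·I_{2,0} = 3·7.63578 + 9.95411 = 32.86145
I_{2,0} = 8.21536

8.215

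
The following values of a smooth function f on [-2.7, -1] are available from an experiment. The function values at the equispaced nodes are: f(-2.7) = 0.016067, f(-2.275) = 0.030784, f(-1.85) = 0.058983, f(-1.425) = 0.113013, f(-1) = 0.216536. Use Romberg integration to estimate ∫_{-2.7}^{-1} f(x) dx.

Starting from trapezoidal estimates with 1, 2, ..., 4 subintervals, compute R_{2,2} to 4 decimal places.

0.1310

R_{0,0} (trapezoid, 1 panel, h=1.7000): 0.197713
R_{1,0} (trapezoid, 2 panels, h=0.8500): 0.148992
R_{2,0} (trapezoid, 4 panels, h=0.4250): 0.135610
R_{1,1} = 0.148992 + (0.148992 − 0.197713)/3 = 0.132752
R_{2,1} = 0.135610 + (0.135610 − 0.148992)/3 = 0.131149
R_{2,2} = 0.131149 + (0.131149 − 0.132752)/15 = 0.131042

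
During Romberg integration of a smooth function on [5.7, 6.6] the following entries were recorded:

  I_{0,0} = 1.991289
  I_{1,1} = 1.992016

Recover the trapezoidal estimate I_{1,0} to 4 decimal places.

From I_{1,1} = (4·I_{1,0} − I_{0,0})/3, solve for I_{1,0}:
4·I_{1,0} = 3·1.992016 + 1.991289 = 7.967337
I_{1,0} = 1.991834

1.9918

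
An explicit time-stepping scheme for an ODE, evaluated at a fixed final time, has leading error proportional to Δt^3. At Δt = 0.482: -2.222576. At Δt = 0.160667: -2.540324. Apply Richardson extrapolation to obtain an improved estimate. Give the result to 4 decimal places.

-2.5525

The leading error scales as Δt^3; refining by a factor of 3 reduces it by 3^3 = 27.
Extrapolated value = (27·A(Δt/3) − A(Δt)) / (27 − 1)
= (27·(-2.540324) − (-2.222576)) / 26
= -66.366172 / 26 = -2.552545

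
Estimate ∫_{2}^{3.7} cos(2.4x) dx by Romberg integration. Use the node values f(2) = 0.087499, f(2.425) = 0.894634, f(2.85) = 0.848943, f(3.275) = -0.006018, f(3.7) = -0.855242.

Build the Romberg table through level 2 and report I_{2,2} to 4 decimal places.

0.6280

I_{0,0} (trapezoid, 1 panel, h=1.7000): -0.652582
I_{1,0} (trapezoid, 2 panels, h=0.8500): 0.395311
I_{2,0} (trapezoid, 4 panels, h=0.4250): 0.575317
I_{1,1} = 0.395311 + (0.395311 − (-0.652582))/3 = 0.744609
I_{2,1} = 0.575317 + (0.575317 − 0.395311)/3 = 0.635319
I_{2,2} = 0.635319 + (0.635319 − 0.744609)/15 = 0.628033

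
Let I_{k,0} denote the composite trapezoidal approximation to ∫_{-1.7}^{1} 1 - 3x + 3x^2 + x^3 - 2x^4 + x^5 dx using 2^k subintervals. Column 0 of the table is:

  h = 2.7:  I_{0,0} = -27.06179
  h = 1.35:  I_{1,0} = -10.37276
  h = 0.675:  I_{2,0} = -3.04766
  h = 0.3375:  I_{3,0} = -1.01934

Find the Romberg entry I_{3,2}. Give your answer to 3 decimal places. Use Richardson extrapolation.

Richardson extrapolation on the trapezoidal column (denominator 4−1=3):
I_{2,1} = (4·(-3.04766) − (-10.37276)) / 3 = -0.60596
I_{3,1} = -1.01934 + (-1.01934 − (-3.04766))/3 = -0.34323
I_{3,2} = (16·(-0.34323) − (-0.60596)) / 15 = -0.32571

-0.326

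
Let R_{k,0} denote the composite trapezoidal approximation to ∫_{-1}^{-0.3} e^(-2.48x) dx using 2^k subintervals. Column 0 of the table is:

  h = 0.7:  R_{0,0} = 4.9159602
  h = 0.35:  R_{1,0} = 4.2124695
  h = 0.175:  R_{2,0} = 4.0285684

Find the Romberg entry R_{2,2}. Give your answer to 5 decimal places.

R_{1,1} = 4.2124695 + (4.2124695 − 4.9159602)/3 = 3.9779726
R_{2,1} = (4·4.0285684 − 4.2124695) / 3 = 3.9672680
R_{2,2} = 3.9672680 + (3.9672680 − 3.9779726)/15 = 3.9665544

3.96655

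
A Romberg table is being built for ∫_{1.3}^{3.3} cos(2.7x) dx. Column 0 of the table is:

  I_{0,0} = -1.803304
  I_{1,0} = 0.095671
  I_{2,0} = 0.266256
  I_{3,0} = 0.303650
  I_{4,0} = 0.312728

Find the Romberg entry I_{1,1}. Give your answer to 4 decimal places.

I_{1,1} = 0.095671 + (0.095671 − (-1.803304))/3 = 0.728663

0.7287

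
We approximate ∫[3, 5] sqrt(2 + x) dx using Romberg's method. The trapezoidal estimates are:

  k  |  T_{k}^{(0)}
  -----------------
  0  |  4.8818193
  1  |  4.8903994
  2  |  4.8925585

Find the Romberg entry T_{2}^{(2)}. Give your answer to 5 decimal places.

4.89328

Richardson extrapolation on the trapezoidal column (denominator 4−1=3):
T_{1}^{(1)} = 4.8903994 + (4.8903994 − 4.8818193)/3 = 4.8932594
T_{2}^{(1)} = (4·4.8925585 − 4.8903994) / 3 = 4.8932782
T_{2}^{(2)} = (16·4.8932782 − 4.8932594) / 15 = 4.8932795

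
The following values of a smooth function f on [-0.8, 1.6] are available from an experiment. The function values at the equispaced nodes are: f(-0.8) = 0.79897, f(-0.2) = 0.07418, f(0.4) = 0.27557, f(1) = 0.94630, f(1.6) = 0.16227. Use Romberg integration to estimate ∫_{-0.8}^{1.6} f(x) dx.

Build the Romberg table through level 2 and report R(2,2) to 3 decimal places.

1.138

R(0,0) (trapezoid, 1 panel, h=2.4000): 1.15349
R(1,0) (trapezoid, 2 panels, h=1.2000): 0.90743
R(2,0) (trapezoid, 4 panels, h=0.6000): 1.06600
R(1,1) = 0.90743 + (0.90743 − 1.15349)/3 = 0.82541
R(2,1) = 1.06600 + (1.06600 − 0.90743)/3 = 1.11886
R(2,2) = 1.11886 + (1.11886 − 0.82541)/15 = 1.13842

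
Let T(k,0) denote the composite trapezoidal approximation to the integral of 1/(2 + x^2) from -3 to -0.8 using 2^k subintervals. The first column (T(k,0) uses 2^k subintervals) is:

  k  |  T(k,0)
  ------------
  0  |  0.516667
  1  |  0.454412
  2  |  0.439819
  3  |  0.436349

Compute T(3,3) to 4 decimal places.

T(1,1) = (4·0.454412 − 0.516667) / 3 = 0.433660
T(2,1) = (4·0.439819 − 0.454412) / 3 = 0.434955
T(3,1) = 0.436349 + (0.436349 − 0.439819)/3 = 0.435192
T(2,2) = 0.434955 + (0.434955 − 0.433660)/15 = 0.435041
T(3,2) = (16·0.435192 − 0.434955) / 15 = 0.435208
T(3,3) = 0.435208 + (0.435208 − 0.435041)/63 = 0.435211

0.4352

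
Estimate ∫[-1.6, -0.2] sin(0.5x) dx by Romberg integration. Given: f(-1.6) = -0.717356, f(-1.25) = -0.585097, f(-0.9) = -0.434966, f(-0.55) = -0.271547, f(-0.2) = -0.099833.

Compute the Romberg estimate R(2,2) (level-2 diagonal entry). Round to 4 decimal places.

-0.5966

R(0,0) (trapezoid, 1 panel, h=1.4000): -0.572032
R(1,0) (trapezoid, 2 panels, h=0.7000): -0.590492
R(2,0) (trapezoid, 4 panels, h=0.3500): -0.595072
R(1,1) = -0.590492 + (-0.590492 − (-0.572032))/3 = -0.596645
R(2,1) = -0.595072 + (-0.595072 − (-0.590492))/3 = -0.596599
R(2,2) = -0.596599 + (-0.596599 − (-0.596645))/15 = -0.596596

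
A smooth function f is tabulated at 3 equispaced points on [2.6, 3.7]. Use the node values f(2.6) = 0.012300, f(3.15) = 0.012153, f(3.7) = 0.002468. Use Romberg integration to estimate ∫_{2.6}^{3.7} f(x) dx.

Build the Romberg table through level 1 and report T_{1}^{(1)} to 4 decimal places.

T_{0}^{(0)} (trapezoid, 1 panel, h=1.1000): 0.008122
T_{1}^{(0)} (trapezoid, 2 panels, h=0.5500): 0.010745
T_{1}^{(1)} = 0.010745 + (0.010745 − 0.008122)/3 = 0.011619

0.0116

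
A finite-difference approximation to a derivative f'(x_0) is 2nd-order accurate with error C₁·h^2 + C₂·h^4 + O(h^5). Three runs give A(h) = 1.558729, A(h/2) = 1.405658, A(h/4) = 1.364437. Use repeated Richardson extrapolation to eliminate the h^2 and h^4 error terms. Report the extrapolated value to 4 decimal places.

First eliminate the h^2 term (factor 2^2 = 4):
  B₁ = (4·1.405658 − 1.558729)/3 = 1.354634
  B₂ = (4·1.364437 − 1.405658)/3 = 1.350697
Then eliminate the h^4 term (factor 2^4 = 16):
  (16·1.350697 − 1.354634)/15 = 1.350435

1.3504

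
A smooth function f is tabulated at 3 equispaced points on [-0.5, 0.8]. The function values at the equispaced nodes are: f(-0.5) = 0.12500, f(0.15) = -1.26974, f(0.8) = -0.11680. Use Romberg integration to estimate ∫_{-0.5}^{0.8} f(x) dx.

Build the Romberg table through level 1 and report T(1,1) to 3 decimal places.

T(0,0) (trapezoid, 1 panel, h=1.3000): 0.00533
T(1,0) (trapezoid, 2 panels, h=0.6500): -0.82267
T(1,1) = -0.82267 + (-0.82267 − 0.00533)/3 = -1.09867

-1.099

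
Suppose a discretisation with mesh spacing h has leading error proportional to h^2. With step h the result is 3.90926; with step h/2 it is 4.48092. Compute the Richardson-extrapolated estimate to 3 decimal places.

4.671

The leading error scales as h^2; refining by a factor of 2 reduces it by 2^2 = 4.
Extrapolated value = (4·A(h/2) − A(h)) / (4 − 1)
= (4·4.48092 − 3.90926) / 3
= 14.01442 / 3 = 4.67147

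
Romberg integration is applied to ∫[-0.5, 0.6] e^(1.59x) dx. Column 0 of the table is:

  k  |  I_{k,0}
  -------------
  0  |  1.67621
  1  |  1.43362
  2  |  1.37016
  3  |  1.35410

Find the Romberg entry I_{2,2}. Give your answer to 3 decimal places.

I_{1,1} = 1.43362 + (1.43362 − 1.67621)/3 = 1.35276
I_{2,1} = 1.37016 + (1.37016 − 1.43362)/3 = 1.34901
I_{2,2} = (16·1.34901 − 1.35276) / 15 = 1.34876

1.349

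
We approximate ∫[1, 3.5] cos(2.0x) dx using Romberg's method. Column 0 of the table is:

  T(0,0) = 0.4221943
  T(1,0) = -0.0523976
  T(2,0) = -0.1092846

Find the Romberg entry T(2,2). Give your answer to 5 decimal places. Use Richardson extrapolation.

-0.12276

Richardson extrapolation on the trapezoidal column (denominator 4−1=3):
T(1,1) = -0.0523976 + (-0.0523976 − 0.4221943)/3 = -0.2105949
T(2,1) = (4·(-0.1092846) − (-0.0523976)) / 3 = -0.1282469
T(2,2) = -0.1282469 + (-0.1282469 − (-0.2105949))/15 = -0.1227570
(Column j=1 coincides with Simpson's rule on the same nodes.)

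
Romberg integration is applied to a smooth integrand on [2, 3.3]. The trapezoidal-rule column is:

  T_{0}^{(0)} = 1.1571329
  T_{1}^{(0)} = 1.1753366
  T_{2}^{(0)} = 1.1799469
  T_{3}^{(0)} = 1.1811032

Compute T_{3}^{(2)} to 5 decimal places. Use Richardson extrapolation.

T_{2}^{(1)} = (4·1.1799469 − 1.1753366) / 3 = 1.1814837
T_{3}^{(1)} = (4·1.1811032 − 1.1799469) / 3 = 1.1814886
T_{3}^{(2)} = (16·1.1814886 − 1.1814837) / 15 = 1.1814889
(Column j=1 coincides with Simpson's rule on the same nodes.)

1.18149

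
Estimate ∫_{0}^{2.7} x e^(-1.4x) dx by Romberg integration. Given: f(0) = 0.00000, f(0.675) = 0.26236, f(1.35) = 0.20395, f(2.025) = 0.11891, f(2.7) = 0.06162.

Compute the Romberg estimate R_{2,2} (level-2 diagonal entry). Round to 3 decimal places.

0.452

R_{0,0} (trapezoid, 1 panel, h=2.7000): 0.08319
R_{1,0} (trapezoid, 2 panels, h=1.3500): 0.31693
R_{2,0} (trapezoid, 4 panels, h=0.6750): 0.41582
R_{1,1} = 0.31693 + (0.31693 − 0.08319)/3 = 0.39484
R_{2,1} = 0.41582 + (0.41582 − 0.31693)/3 = 0.44878
R_{2,2} = 0.44878 + (0.44878 − 0.39484)/15 = 0.45238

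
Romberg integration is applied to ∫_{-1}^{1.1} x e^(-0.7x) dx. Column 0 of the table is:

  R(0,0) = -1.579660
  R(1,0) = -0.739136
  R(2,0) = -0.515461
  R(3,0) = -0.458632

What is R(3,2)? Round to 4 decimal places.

-0.4396

R(2,1) = (4·(-0.515461) − (-0.739136)) / 3 = -0.440903
R(3,1) = (4·(-0.458632) − (-0.515461)) / 3 = -0.439689
R(3,2) = (16·(-0.439689) − (-0.440903)) / 15 = -0.439608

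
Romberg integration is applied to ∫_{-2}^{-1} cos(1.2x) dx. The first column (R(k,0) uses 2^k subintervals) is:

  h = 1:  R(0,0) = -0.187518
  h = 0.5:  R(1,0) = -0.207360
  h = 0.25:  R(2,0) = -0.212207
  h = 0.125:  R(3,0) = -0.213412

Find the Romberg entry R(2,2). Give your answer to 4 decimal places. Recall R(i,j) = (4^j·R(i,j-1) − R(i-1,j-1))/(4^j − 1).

R(1,1) = (4·(-0.207360) − (-0.187518)) / 3 = -0.213974
R(2,1) = -0.212207 + (-0.212207 − (-0.207360))/3 = -0.213823
R(2,2) = (16·(-0.213823) − (-0.213974)) / 15 = -0.213813

-0.2138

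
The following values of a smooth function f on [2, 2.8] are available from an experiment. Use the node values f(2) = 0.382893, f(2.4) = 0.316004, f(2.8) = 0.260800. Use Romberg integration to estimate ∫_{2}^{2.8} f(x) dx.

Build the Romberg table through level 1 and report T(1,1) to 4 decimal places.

T(0,0) (trapezoid, 1 panel, h=0.8000): 0.257477
T(1,0) (trapezoid, 2 panels, h=0.4000): 0.255140
T(1,1) = 0.255140 + (0.255140 − 0.257477)/3 = 0.254361

0.2544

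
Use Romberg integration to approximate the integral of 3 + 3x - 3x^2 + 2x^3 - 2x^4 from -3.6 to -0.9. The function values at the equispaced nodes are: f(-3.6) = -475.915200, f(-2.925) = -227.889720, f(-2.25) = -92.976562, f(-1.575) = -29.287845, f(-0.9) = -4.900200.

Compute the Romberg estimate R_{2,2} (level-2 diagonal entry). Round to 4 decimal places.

-381.3333

R_{0,0} (trapezoid, 1 panel, h=2.7000): -649.100790
R_{1,0} (trapezoid, 2 panels, h=1.3500): -450.068754
R_{2,0} (trapezoid, 4 panels, h=0.6750): -398.629233
R_{1,1} = -450.068754 + (-450.068754 − (-649.100790))/3 = -383.724742
R_{2,1} = -398.629233 + (-398.629233 − (-450.068754))/3 = -381.482726
R_{2,2} = -381.482726 + (-381.482726 − (-383.724742))/15 = -381.333258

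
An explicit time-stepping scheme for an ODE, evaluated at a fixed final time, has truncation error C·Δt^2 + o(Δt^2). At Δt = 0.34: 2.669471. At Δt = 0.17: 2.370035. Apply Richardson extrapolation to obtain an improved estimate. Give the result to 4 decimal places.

2.2702

The leading error scales as Δt^2; refining by a factor of 2 reduces it by 2^2 = 4.
Extrapolated value = (4·A(Δt/2) − A(Δt)) / (4 − 1)
= (4·2.370035 − 2.669471) / 3
= 6.810669 / 3 = 2.270223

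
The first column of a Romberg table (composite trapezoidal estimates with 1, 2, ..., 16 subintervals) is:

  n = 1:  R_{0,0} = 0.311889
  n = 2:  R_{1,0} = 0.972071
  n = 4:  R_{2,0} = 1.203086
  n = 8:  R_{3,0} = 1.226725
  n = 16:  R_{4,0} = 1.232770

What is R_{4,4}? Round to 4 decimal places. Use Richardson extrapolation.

1.2349

Richardson extrapolation on the trapezoidal column (denominator 4−1=3):
R_{1,1} = 0.972071 + (0.972071 − 0.311889)/3 = 1.192132
R_{2,1} = 1.203086 + (1.203086 − 0.972071)/3 = 1.280091
R_{3,1} = (4·1.226725 − 1.203086) / 3 = 1.234605
R_{4,1} = (4·1.232770 − 1.226725) / 3 = 1.234785
R_{2,2} = 1.280091 + (1.280091 − 1.192132)/15 = 1.285955
R_{3,2} = 1.234605 + (1.234605 − 1.280091)/15 = 1.231573
R_{4,2} = (16·1.234785 − 1.234605) / 15 = 1.234797
R_{3,3} = (64·1.231573 − 1.285955) / 63 = 1.230710
R_{4,3} = (64·1.234797 − 1.231573) / 63 = 1.234848
R_{4,4} = (256·1.234848 − 1.230710) / 255 = 1.234864
(Column j=1 coincides with Simpson's rule on the same nodes.)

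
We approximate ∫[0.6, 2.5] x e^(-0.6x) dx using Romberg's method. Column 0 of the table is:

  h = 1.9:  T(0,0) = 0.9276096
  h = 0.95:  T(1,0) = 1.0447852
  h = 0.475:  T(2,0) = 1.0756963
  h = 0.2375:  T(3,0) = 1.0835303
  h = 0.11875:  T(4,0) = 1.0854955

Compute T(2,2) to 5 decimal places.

1.08614

Richardson extrapolation on the trapezoidal column (denominator 4−1=3):
T(1,1) = 1.0447852 + (1.0447852 − 0.9276096)/3 = 1.0838437
T(2,1) = 1.0756963 + (1.0756963 − 1.0447852)/3 = 1.0860000
T(2,2) = (16·1.0860000 − 1.0838437) / 15 = 1.0861438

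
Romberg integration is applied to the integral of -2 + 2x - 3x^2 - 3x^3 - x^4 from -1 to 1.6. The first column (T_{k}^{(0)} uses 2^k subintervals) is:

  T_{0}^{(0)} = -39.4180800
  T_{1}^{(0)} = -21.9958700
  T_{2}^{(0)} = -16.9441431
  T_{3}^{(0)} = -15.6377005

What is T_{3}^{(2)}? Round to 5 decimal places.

T_{2}^{(1)} = (4·(-16.9441431) − (-21.9958700)) / 3 = -15.2602341
T_{3}^{(1)} = (4·(-15.6377005) − (-16.9441431)) / 3 = -15.2022196
T_{3}^{(2)} = -15.2022196 + (-15.2022196 − (-15.2602341))/15 = -15.1983520
(Column j=1 coincides with Simpson's rule on the same nodes.)

-15.19835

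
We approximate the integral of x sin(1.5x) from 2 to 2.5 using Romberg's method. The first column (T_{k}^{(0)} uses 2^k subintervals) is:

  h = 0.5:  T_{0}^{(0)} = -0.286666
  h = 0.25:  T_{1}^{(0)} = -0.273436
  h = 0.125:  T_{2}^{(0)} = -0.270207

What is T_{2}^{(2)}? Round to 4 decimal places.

-0.2691

Richardson extrapolation on the trapezoidal column (denominator 4−1=3):
T_{1}^{(1)} = -0.273436 + (-0.273436 − (-0.286666))/3 = -0.269026
T_{2}^{(1)} = (4·(-0.270207) − (-0.273436)) / 3 = -0.269131
T_{2}^{(2)} = (16·(-0.269131) − (-0.269026)) / 15 = -0.269138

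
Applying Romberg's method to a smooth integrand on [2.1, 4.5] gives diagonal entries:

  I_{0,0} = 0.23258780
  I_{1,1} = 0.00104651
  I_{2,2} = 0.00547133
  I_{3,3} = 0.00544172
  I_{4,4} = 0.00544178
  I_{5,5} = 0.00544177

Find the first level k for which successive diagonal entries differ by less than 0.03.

|I_{1,1} − I_{0,0}| = 0.23154129 ≥ 0.03
|I_{2,2} − I_{1,1}| = 0.00442482 < 0.03

k = 2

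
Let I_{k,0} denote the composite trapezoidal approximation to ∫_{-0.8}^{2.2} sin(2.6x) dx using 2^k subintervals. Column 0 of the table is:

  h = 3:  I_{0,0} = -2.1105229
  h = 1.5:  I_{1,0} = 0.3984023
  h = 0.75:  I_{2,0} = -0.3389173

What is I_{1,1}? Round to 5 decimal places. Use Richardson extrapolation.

1.23471

Richardson extrapolation on the trapezoidal column (denominator 4−1=3):
I_{1,1} = (4·0.3984023 − (-2.1105229)) / 3 = 1.2347107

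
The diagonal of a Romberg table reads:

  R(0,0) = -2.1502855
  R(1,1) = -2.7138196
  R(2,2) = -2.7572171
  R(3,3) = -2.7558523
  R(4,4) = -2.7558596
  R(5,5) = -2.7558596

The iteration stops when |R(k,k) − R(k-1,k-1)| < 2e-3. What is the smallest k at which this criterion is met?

|R(1,1) − R(0,0)| = 0.5635341 ≥ 2e-3
|R(2,2) − R(1,1)| = 0.0433975 ≥ 2e-3
|R(3,3) − R(2,2)| = 0.0013648 < 2e-3

k = 3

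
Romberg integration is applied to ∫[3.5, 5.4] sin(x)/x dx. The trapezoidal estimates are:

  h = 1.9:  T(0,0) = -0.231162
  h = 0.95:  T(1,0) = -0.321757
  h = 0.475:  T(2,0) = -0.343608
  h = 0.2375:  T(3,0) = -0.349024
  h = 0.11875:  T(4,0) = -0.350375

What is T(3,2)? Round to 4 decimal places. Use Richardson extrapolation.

-0.3508

Richardson extrapolation on the trapezoidal column (denominator 4−1=3):
T(2,1) = -0.343608 + (-0.343608 − (-0.321757))/3 = -0.350892
T(3,1) = (4·(-0.349024) − (-0.343608)) / 3 = -0.350829
T(3,2) = -0.350829 + (-0.350829 − (-0.350892))/15 = -0.350825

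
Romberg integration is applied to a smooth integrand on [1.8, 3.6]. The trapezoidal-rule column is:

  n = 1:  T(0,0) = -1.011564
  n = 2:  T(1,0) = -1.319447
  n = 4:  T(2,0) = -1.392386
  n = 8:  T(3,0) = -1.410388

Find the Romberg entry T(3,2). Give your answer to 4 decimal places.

T(2,1) = (4·(-1.392386) − (-1.319447)) / 3 = -1.416699
T(3,1) = -1.410388 + (-1.410388 − (-1.392386))/3 = -1.416389
T(3,2) = (16·(-1.416389) − (-1.416699)) / 15 = -1.416368

-1.4164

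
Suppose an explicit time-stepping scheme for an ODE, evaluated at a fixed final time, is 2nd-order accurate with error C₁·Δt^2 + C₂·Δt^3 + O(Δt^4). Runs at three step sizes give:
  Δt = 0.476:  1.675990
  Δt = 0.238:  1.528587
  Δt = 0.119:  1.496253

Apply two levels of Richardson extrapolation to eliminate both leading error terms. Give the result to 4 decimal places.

1.4863

First eliminate the Δt^2 term (factor 2^2 = 4):
  B₁ = (4·1.528587 − 1.675990)/3 = 1.479453
  B₂ = (4·1.496253 − 1.528587)/3 = 1.485475
Then eliminate the Δt^3 term (factor 2^3 = 8):
  (8·1.485475 − 1.479453)/7 = 1.486335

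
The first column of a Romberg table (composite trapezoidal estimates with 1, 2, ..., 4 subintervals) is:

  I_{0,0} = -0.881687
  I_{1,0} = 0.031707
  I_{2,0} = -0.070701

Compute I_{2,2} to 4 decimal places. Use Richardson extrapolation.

-0.1342

I_{1,1} = 0.031707 + (0.031707 − (-0.881687))/3 = 0.336172
I_{2,1} = -0.070701 + (-0.070701 − 0.031707)/3 = -0.104837
I_{2,2} = -0.104837 + (-0.104837 − 0.336172)/15 = -0.134238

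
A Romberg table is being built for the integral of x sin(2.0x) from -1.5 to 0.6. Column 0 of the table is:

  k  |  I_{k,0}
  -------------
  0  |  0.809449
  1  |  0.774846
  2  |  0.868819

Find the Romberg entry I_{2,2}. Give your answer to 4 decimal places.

I_{1,1} = 0.774846 + (0.774846 − 0.809449)/3 = 0.763312
I_{2,1} = (4·0.868819 − 0.774846) / 3 = 0.900143
I_{2,2} = (16·0.900143 − 0.763312) / 15 = 0.909265

0.9093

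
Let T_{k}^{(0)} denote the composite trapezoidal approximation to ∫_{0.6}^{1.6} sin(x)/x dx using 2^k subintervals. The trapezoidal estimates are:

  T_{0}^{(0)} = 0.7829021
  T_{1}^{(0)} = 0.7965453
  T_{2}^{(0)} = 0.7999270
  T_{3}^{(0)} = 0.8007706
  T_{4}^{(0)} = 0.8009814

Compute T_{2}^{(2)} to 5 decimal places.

0.80105

Richardson extrapolation on the trapezoidal column (denominator 4−1=3):
T_{1}^{(1)} = (4·0.7965453 − 0.7829021) / 3 = 0.8010930
T_{2}^{(1)} = (4·0.7999270 − 0.7965453) / 3 = 0.8010542
T_{2}^{(2)} = 0.8010542 + (0.8010542 − 0.8010930)/15 = 0.8010516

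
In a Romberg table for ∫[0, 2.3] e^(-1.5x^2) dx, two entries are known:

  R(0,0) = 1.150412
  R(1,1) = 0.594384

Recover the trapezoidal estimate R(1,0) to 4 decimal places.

From R(1,1) = (4·R(1,0) − R(0,0))/3, solve for R(1,0):
4·R(1,0) = 3·0.594384 + 1.150412 = 2.933564
R(1,0) = 0.733391

0.7334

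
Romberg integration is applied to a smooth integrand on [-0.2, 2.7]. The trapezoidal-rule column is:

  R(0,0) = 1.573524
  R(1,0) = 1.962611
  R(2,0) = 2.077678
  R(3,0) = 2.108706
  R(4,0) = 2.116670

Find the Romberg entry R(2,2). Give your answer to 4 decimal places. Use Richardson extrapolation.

Richardson extrapolation on the trapezoidal column (denominator 4−1=3):
R(1,1) = 1.962611 + (1.962611 − 1.573524)/3 = 2.092307
R(2,1) = (4·2.077678 − 1.962611) / 3 = 2.116034
R(2,2) = 2.116034 + (2.116034 − 2.092307)/15 = 2.117616

2.1176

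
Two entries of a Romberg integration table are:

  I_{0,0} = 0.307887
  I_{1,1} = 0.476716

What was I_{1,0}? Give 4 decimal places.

From I_{1,1} = (4·I_{1,0} − I_{0,0})/3, solve for I_{1,0}:
4·I_{1,0} = 3·0.476716 + 0.307887 = 1.738035
I_{1,0} = 0.434509

0.4345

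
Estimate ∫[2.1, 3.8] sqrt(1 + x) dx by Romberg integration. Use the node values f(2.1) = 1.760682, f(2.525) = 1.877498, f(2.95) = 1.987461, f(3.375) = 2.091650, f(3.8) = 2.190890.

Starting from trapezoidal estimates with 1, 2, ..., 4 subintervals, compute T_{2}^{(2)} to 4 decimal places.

T_{0}^{(0)} (trapezoid, 1 panel, h=1.7000): 3.358836
T_{1}^{(0)} (trapezoid, 2 panels, h=0.8500): 3.368760
T_{2}^{(0)} (trapezoid, 4 panels, h=0.4250): 3.371268
T_{1}^{(1)} = 3.368760 + (3.368760 − 3.358836)/3 = 3.372068
T_{2}^{(1)} = 3.371268 + (3.371268 − 3.368760)/3 = 3.372104
T_{2}^{(2)} = 3.372104 + (3.372104 − 3.372068)/15 = 3.372106

3.3721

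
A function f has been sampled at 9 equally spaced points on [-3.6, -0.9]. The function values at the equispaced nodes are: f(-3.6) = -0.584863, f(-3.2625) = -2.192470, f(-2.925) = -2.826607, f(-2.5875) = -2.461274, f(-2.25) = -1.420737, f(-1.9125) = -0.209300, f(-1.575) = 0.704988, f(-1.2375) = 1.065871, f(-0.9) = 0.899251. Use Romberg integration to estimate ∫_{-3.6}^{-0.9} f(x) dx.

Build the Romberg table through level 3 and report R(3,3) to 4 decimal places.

-2.4697

R(0,0) (trapezoid, 1 panel, h=2.7000): 0.424424
R(1,0) (trapezoid, 2 panels, h=1.3500): -1.705783
R(2,0) (trapezoid, 4 panels, h=0.6750): -2.284984
R(3,0) (trapezoid, 8 panels, h=0.3375): -2.424038
R(1,1) = -1.705783 + (-1.705783 − 0.424424)/3 = -2.415852
R(2,1) = -2.284984 + (-2.284984 − (-1.705783))/3 = -2.478051
R(3,1) = -2.424038 + (-2.424038 − (-2.284984))/3 = -2.470389
R(2,2) = -2.478051 + (-2.478051 − (-2.415852))/15 = -2.482198
R(3,2) = -2.470389 + (-2.470389 − (-2.478051))/15 = -2.469878
R(3,3) = -2.469878 + (-2.469878 − (-2.482198))/63 = -2.469682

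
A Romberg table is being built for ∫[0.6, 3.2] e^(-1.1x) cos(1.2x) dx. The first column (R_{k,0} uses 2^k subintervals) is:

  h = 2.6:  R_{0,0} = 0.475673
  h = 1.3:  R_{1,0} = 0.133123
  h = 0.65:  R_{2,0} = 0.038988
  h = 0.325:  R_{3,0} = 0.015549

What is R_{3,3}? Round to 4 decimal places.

0.0078

Richardson extrapolation on the trapezoidal column (denominator 4−1=3):
R_{1,1} = 0.133123 + (0.133123 − 0.475673)/3 = 0.018940
R_{2,1} = (4·0.038988 − 0.133123) / 3 = 0.007610
R_{3,1} = (4·0.015549 − 0.038988) / 3 = 0.007736
R_{2,2} = 0.007610 + (0.007610 − 0.018940)/15 = 0.006855
R_{3,2} = (16·0.007736 − 0.007610) / 15 = 0.007744
R_{3,3} = (64·0.007744 − 0.006855) / 63 = 0.007758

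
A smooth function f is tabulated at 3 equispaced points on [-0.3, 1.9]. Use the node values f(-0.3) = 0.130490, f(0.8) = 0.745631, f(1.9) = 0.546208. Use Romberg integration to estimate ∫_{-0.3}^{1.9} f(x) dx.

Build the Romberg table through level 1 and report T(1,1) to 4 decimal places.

T(0,0) (trapezoid, 1 panel, h=2.2000): 0.744368
T(1,0) (trapezoid, 2 panels, h=1.1000): 1.192378
T(1,1) = 1.192378 + (1.192378 − 0.744368)/3 = 1.341715

1.3417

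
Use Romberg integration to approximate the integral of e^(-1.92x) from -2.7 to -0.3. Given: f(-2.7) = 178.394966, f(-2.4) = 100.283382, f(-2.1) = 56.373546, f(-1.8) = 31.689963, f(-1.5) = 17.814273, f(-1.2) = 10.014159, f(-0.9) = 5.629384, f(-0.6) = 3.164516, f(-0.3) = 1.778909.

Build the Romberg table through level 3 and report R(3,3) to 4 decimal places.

R(0,0) (trapezoid, 1 panel, h=2.4000): 216.208650
R(1,0) (trapezoid, 2 panels, h=1.2000): 129.481453
R(2,0) (trapezoid, 4 panels, h=0.6000): 101.942484
R(3,0) (trapezoid, 8 panels, h=0.3000): 94.516848
R(1,1) = 129.481453 + (129.481453 − 216.208650)/3 = 100.572387
R(2,1) = 101.942484 + (101.942484 − 129.481453)/3 = 92.762828
R(3,1) = 94.516848 + (94.516848 − 101.942484)/3 = 92.041636
R(2,2) = 92.762828 + (92.762828 − 100.572387)/15 = 92.242191
R(3,2) = 92.041636 + (92.041636 − 92.762828)/15 = 91.993557
R(3,3) = 91.993557 + (91.993557 − 92.242191)/63 = 91.989610

91.9896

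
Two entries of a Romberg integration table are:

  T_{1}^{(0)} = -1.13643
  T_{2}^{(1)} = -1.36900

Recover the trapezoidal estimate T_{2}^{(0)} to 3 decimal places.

-1.311

From T_{2}^{(1)} = (4·T_{2}^{(0)} − T_{1}^{(0)})/3, solve for T_{2}^{(0)}:
4·T_{2}^{(0)} = 3·(-1.36900) + (-1.13643) = -5.24343
T_{2}^{(0)} = -1.31086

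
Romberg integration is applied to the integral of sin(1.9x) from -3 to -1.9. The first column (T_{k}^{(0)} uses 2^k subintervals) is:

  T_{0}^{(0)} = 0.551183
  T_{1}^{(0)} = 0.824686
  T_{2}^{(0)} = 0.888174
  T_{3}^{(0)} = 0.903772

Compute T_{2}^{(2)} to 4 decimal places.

0.9089

T_{1}^{(1)} = 0.824686 + (0.824686 − 0.551183)/3 = 0.915854
T_{2}^{(1)} = (4·0.888174 − 0.824686) / 3 = 0.909337
T_{2}^{(2)} = (16·0.909337 − 0.915854) / 15 = 0.908903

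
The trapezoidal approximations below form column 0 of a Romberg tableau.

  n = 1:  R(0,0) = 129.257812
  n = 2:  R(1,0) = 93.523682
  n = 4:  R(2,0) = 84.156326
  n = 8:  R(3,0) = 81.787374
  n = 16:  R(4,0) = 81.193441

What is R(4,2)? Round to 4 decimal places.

Richardson extrapolation on the trapezoidal column (denominator 4−1=3):
R(3,1) = 81.787374 + (81.787374 − 84.156326)/3 = 80.997723
R(4,1) = 81.193441 + (81.193441 − 81.787374)/3 = 80.995463
R(4,2) = 80.995463 + (80.995463 − 80.997723)/15 = 80.995312

80.9953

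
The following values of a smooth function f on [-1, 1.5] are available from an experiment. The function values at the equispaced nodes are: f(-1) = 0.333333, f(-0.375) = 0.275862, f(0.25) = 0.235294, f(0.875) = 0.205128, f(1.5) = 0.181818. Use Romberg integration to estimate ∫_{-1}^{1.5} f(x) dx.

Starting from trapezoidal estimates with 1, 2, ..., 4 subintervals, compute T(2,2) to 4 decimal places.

0.6061

T(0,0) (trapezoid, 1 panel, h=2.5000): 0.643939
T(1,0) (trapezoid, 2 panels, h=1.2500): 0.616087
T(2,0) (trapezoid, 4 panels, h=0.6250): 0.608662
T(1,1) = 0.616087 + (0.616087 − 0.643939)/3 = 0.606803
T(2,1) = 0.608662 + (0.608662 − 0.616087)/3 = 0.606187
T(2,2) = 0.606187 + (0.606187 − 0.606803)/15 = 0.606146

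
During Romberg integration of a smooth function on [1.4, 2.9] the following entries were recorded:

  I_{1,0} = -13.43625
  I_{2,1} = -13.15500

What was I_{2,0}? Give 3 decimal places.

From I_{2,1} = (4·I_{2,0} − I_{1,0})/3, solve for I_{2,0}:
4·I_{2,0} = 3·(-13.15500) + (-13.43625) = -52.90125
I_{2,0} = -13.22531

-13.225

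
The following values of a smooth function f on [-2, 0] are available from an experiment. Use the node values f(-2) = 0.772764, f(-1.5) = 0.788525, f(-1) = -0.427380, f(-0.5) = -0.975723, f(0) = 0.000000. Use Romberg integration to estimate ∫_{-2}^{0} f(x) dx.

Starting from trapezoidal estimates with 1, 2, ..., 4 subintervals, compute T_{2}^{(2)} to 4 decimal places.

T_{0}^{(0)} (trapezoid, 1 panel, h=2.0000): 0.772764
T_{1}^{(0)} (trapezoid, 2 panels, h=1.0000): -0.040998
T_{2}^{(0)} (trapezoid, 4 panels, h=0.5000): -0.114098
T_{1}^{(1)} = -0.040998 + (-0.040998 − 0.772764)/3 = -0.312252
T_{2}^{(1)} = -0.114098 + (-0.114098 − (-0.040998))/3 = -0.138465
T_{2}^{(2)} = -0.138465 + (-0.138465 − (-0.312252))/15 = -0.126879

-0.1269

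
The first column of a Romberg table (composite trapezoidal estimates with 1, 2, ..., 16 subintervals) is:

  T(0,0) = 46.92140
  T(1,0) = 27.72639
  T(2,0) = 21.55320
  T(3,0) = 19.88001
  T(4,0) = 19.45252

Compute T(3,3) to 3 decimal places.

Richardson extrapolation on the trapezoidal column (denominator 4−1=3):
T(1,1) = (4·27.72639 − 46.92140) / 3 = 21.32805
T(2,1) = 21.55320 + (21.55320 − 27.72639)/3 = 19.49547
T(3,1) = (4·19.88001 − 21.55320) / 3 = 19.32228
T(2,2) = 19.49547 + (19.49547 − 21.32805)/15 = 19.37330
T(3,2) = 19.32228 + (19.32228 − 19.49547)/15 = 19.31073
T(3,3) = 19.31073 + (19.31073 − 19.37330)/63 = 19.30974
(Column j=1 coincides with Simpson's rule on the same nodes.)

19.310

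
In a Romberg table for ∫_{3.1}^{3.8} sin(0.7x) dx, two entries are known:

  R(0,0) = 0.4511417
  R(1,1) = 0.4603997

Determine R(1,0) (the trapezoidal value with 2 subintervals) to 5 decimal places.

0.45809

From R(1,1) = (4·R(1,0) − R(0,0))/3, solve for R(1,0):
4·R(1,0) = 3·0.4603997 + 0.4511417 = 1.8323408
R(1,0) = 0.4580852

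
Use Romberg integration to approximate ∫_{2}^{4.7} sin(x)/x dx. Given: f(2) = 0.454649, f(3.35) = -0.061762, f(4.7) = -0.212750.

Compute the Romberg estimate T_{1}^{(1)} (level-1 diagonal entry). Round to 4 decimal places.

T_{0}^{(0)} (trapezoid, 1 panel, h=2.7000): 0.326564
T_{1}^{(0)} (trapezoid, 2 panels, h=1.3500): 0.079903
T_{1}^{(1)} = 0.079903 + (0.079903 − 0.326564)/3 = -0.002317

-0.0023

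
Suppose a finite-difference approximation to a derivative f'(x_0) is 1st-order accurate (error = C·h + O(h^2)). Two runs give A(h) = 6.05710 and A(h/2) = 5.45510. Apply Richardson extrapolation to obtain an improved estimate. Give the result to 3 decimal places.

4.853

The leading error scales as h; refining by a factor of 2 reduces it by 2^1 = 2.
Extrapolated value = (2·A(h/2) − A(h)) / (2 − 1)
= (2·5.45510 − 6.05710) / 1
= 4.85310 / 1 = 4.85310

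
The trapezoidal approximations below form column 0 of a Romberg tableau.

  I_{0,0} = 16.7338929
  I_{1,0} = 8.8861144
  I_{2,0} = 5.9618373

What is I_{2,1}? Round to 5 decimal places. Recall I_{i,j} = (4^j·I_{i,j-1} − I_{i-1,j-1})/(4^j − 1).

I_{2,1} = (4·5.9618373 − 8.8861144) / 3 = 4.9870783

4.98708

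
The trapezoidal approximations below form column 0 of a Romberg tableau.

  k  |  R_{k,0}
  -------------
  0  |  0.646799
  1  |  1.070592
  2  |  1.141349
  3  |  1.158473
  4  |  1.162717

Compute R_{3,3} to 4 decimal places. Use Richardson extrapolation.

1.1642

Richardson extrapolation on the trapezoidal column (denominator 4−1=3):
R_{1,1} = (4·1.070592 − 0.646799) / 3 = 1.211856
R_{2,1} = 1.141349 + (1.141349 − 1.070592)/3 = 1.164935
R_{3,1} = (4·1.158473 − 1.141349) / 3 = 1.164181
R_{2,2} = 1.164935 + (1.164935 − 1.211856)/15 = 1.161807
R_{3,2} = (16·1.164181 − 1.164935) / 15 = 1.164131
R_{3,3} = (64·1.164131 − 1.161807) / 63 = 1.164168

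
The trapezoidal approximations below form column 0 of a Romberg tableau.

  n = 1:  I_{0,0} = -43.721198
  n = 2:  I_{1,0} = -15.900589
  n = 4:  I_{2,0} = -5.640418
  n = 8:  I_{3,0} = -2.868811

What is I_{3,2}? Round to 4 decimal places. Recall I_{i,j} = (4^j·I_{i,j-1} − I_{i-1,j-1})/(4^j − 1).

Richardson extrapolation on the trapezoidal column (denominator 4−1=3):
I_{2,1} = (4·(-5.640418) − (-15.900589)) / 3 = -2.220361
I_{3,1} = -2.868811 + (-2.868811 − (-5.640418))/3 = -1.944942
I_{3,2} = (16·(-1.944942) − (-2.220361)) / 15 = -1.926581

-1.9266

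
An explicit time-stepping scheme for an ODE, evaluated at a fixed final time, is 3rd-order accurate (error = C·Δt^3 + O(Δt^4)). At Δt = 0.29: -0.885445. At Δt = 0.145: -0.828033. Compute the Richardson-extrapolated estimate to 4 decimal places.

-0.8198

The leading error scales as Δt^3; refining by a factor of 2 reduces it by 2^3 = 8.
Extrapolated value = (8·A(Δt/2) − A(Δt)) / (8 − 1)
= (8·(-0.828033) − (-0.885445)) / 7
= -5.738819 / 7 = -0.819831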